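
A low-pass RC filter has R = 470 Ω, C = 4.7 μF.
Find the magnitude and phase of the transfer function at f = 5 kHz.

Step 1 — Angular frequency: ω = 2π·5000 = 3.142e+04 rad/s.
Step 2 — Transfer function: H(jω) = 1/(1 + jωRC).
Step 3 — Denominator: 1 + jωRC = 1 + j·3.142e+04·470·4.7e-06 = 1 + j69.4.
Step 4 — H = 0.0002076 - j0.01441.
Step 5 — Magnitude: |H| = 0.01441 (-36.8 dB); phase: φ = -89.2°.

|H| = 0.01441 (-36.8 dB), φ = -89.2°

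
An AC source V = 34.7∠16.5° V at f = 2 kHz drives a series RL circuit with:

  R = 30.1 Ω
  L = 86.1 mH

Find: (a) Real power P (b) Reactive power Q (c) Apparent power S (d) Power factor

Step 1 — Angular frequency: ω = 2π·f = 2π·2000 = 1.257e+04 rad/s.
Step 2 — Component impedances:
  R: Z = R = 30.1 Ω
  L: Z = jωL = j·1.257e+04·0.0861 = 0 + j1082 Ω
Step 3 — Series combination: Z_total = R + L = 30.1 + j1082 Ω = 1082∠88.4° Ω.
Step 4 — Source phasor: V = 34.7∠16.5° V = 33.27 + j9.855 V.
Step 5 — Current: I = V / Z = 0.009957 - j0.03047 A = 0.03206∠-71.9° A.
Step 6 — Complex power: S = V·I* = 0.03094 + j1.112 VA.
Step 7 — Real power: P = Re(S) = 0.03094 W.
Step 8 — Reactive power: Q = Im(S) = 1.112 VAR.
Step 9 — Apparent power: |S| = 1.112 VA.
Step 10 — Power factor: PF = P/|S| = 0.02781 (lagging).

(a) P = 0.03094 W  (b) Q = 1.112 VAR  (c) S = 1.112 VA  (d) PF = 0.02781 (lagging)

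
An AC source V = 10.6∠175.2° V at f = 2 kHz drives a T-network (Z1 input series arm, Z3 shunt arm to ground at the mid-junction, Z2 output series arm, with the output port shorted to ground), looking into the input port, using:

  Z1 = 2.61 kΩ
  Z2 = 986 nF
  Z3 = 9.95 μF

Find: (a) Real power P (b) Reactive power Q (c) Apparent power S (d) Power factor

Step 1 — Angular frequency: ω = 2π·f = 2π·2000 = 1.257e+04 rad/s.
Step 2 — Component impedances:
  Z1: Z = R = 2610 Ω
  Z2: Z = 1/(jωC) = -j/(ω·C) = 0 - j80.71 Ω
  Z3: Z = 1/(jωC) = -j/(ω·C) = 0 - j7.998 Ω
Step 3 — With the output port shorted to ground, the output series arm Z2 runs from the junction to ground; the shunt arm Z3 also runs from the junction to ground. They appear in parallel: Z3 || Z2 = 0 - j7.277 Ω.
Step 4 — Series with input arm Z1: Z_in = Z1 + (Z3 || Z2) = 2610 - j7.277 Ω = 2610∠-0.2° Ω.
Step 5 — Source phasor: V = 10.6∠175.2° V = -10.56 + j0.887 V.
Step 6 — Current: I = V / Z = -0.004048 + j0.0003286 A = 0.004061∠175.4° A.
Step 7 — Complex power: S = V·I* = 0.04305 - j0.00012 VA.
Step 8 — Real power: P = Re(S) = 0.04305 W.
Step 9 — Reactive power: Q = Im(S) = -0.00012 VAR.
Step 10 — Apparent power: |S| = 0.04305 VA.
Step 11 — Power factor: PF = P/|S| = 1 (leading).

(a) P = 0.04305 W  (b) Q = -0.00012 VAR  (c) S = 0.04305 VA  (d) PF = 1 (leading)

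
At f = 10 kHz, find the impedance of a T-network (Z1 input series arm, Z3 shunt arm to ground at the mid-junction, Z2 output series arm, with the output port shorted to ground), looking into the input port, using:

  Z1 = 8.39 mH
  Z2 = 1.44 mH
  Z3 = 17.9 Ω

Step 1 — Angular frequency: ω = 2π·f = 2π·1e+04 = 6.283e+04 rad/s.
Step 2 — Component impedances:
  Z1: Z = jωL = j·6.283e+04·0.00839 = 0 + j527.2 Ω
  Z2: Z = jωL = j·6.283e+04·0.00144 = 0 + j90.48 Ω
  Z3: Z = R = 17.9 Ω
Step 3 — With the output port shorted to ground, the output series arm Z2 runs from the junction to ground; the shunt arm Z3 also runs from the junction to ground. They appear in parallel: Z3 || Z2 = 17.23 + j3.408 Ω.
Step 4 — Series with input arm Z1: Z_in = Z1 + (Z3 || Z2) = 17.23 + j530.6 Ω = 530.8∠88.1° Ω.

Z = 17.23 + j530.6 Ω = 530.8∠88.1° Ω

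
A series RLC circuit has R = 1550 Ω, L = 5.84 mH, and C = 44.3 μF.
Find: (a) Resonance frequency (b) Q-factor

Step 1 — Resonance condition Im(Z)=0 gives ω₀ = 1/√(LC).
Step 2 — ω₀ = 1/√(0.00584·4.43e-05) = 1966 rad/s.
Step 3 — f₀ = ω₀/(2π) = 312.9 Hz.
Step 4 — Series Q: Q = ω₀L/R = 1966·0.00584/1550 = 0.007408.

(a) f₀ = 312.9 Hz  (b) Q = 0.007408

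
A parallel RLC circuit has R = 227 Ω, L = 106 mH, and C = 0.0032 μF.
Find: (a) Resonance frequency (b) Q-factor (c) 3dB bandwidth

Step 1 — Resonance: ω₀ = 1/√(LC) = 1/√(0.106·3.2e-09) = 5.43e+04 rad/s.
Step 2 — f₀ = ω₀/(2π) = 8642 Hz.
Step 3 — Parallel Q: Q = R/(ω₀L) = 227/(5.43e+04·0.106) = 0.03944.
Step 4 — Bandwidth: Δω = ω₀/Q = 1.377e+06 rad/s; BW = Δω/(2π) = 2.191e+05 Hz.

(a) f₀ = 8642 Hz  (b) Q = 0.03944  (c) BW = 2.191e+05 Hz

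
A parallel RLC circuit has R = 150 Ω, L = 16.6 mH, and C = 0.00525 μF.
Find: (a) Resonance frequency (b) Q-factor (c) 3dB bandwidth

Step 1 — Resonance: ω₀ = 1/√(LC) = 1/√(0.0166·5.25e-09) = 1.071e+05 rad/s.
Step 2 — f₀ = ω₀/(2π) = 1.705e+04 Hz.
Step 3 — Parallel Q: Q = R/(ω₀L) = 150/(1.071e+05·0.0166) = 0.08436.
Step 4 — Bandwidth: Δω = ω₀/Q = 1.27e+06 rad/s; BW = Δω/(2π) = 2.021e+05 Hz.

(a) f₀ = 1.705e+04 Hz  (b) Q = 0.08436  (c) BW = 2.021e+05 Hz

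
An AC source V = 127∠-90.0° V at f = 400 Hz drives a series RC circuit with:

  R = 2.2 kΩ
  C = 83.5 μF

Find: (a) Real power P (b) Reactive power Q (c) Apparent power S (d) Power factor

Step 1 — Angular frequency: ω = 2π·f = 2π·400 = 2513 rad/s.
Step 2 — Component impedances:
  R: Z = R = 2200 Ω
  C: Z = 1/(jωC) = -j/(ω·C) = 0 - j4.765 Ω
Step 3 — Series combination: Z_total = R + C = 2200 - j4.765 Ω = 2200∠-0.1° Ω.
Step 4 — Source phasor: V = 127∠-90.0° V = 0 - j127 V.
Step 5 — Current: I = V / Z = 0.000125 - j0.05773 A = 0.05773∠-89.9° A.
Step 6 — Complex power: S = V·I* = 7.331 - j0.01588 VA.
Step 7 — Real power: P = Re(S) = 7.331 W.
Step 8 — Reactive power: Q = Im(S) = -0.01588 VAR.
Step 9 — Apparent power: |S| = 7.331 VA.
Step 10 — Power factor: PF = P/|S| = 1 (leading).

(a) P = 7.331 W  (b) Q = -0.01588 VAR  (c) S = 7.331 VA  (d) PF = 1 (leading)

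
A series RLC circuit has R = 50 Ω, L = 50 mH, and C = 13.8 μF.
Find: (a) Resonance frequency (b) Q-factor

Step 1 — Resonance condition Im(Z)=0 gives ω₀ = 1/√(LC).
Step 2 — ω₀ = 1/√(0.05·1.38e-05) = 1204 rad/s.
Step 3 — f₀ = ω₀/(2π) = 191.6 Hz.
Step 4 — Series Q: Q = ω₀L/R = 1204·0.05/50 = 1.204.

(a) f₀ = 191.6 Hz  (b) Q = 1.204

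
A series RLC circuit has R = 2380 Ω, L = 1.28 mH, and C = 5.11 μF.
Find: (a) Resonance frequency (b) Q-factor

Step 1 — Resonance condition Im(Z)=0 gives ω₀ = 1/√(LC).
Step 2 — ω₀ = 1/√(0.00128·5.11e-06) = 1.236e+04 rad/s.
Step 3 — f₀ = ω₀/(2π) = 1968 Hz.
Step 4 — Series Q: Q = ω₀L/R = 1.236e+04·0.00128/2380 = 0.00665.

(a) f₀ = 1968 Hz  (b) Q = 0.00665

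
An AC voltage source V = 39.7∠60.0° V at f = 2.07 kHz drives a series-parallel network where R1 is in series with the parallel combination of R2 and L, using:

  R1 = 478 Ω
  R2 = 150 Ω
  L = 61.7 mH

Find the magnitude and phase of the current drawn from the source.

Step 1 — Angular frequency: ω = 2π·f = 2π·2070 = 1.301e+04 rad/s.
Step 2 — Component impedances:
  R1: Z = R = 478 Ω
  R2: Z = R = 150 Ω
  L: Z = jωL = j·1.301e+04·0.0617 = 0 + j802.5 Ω
Step 3 — Parallel branch: R2 || L = 1/(1/R2 + 1/L) = 144.9 + j27.09 Ω.
Step 4 — Series with R1: Z_total = R1 + (R2 || L) = 622.9 + j27.09 Ω = 623.5∠2.5° Ω.
Step 5 — Source phasor: V = 39.7∠60.0° V = 19.85 + j34.38 V.
Step 6 — Ohm's law: I = V / Z_total = (19.85 + j34.38) / (622.9 + j27.09) = 0.0342 + j0.0537 A.
Step 7 — Convert to polar: |I| = 0.06367 A, ∠I = 57.5°.

I = 0.06367∠57.5° A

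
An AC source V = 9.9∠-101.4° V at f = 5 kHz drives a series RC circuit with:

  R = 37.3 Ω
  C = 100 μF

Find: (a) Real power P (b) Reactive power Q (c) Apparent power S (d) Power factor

Step 1 — Angular frequency: ω = 2π·f = 2π·5000 = 3.142e+04 rad/s.
Step 2 — Component impedances:
  R: Z = R = 37.3 Ω
  C: Z = 1/(jωC) = -j/(ω·C) = 0 - j0.3183 Ω
Step 3 — Series combination: Z_total = R + C = 37.3 - j0.3183 Ω = 37.3∠-0.5° Ω.
Step 4 — Source phasor: V = 9.9∠-101.4° V = -1.957 - j9.705 V.
Step 5 — Current: I = V / Z = -0.05024 - j0.2606 A = 0.2654∠-100.9° A.
Step 6 — Complex power: S = V·I* = 2.627 - j0.02242 VA.
Step 7 — Real power: P = Re(S) = 2.627 W.
Step 8 — Reactive power: Q = Im(S) = -0.02242 VAR.
Step 9 — Apparent power: |S| = 2.628 VA.
Step 10 — Power factor: PF = P/|S| = 1 (leading).

(a) P = 2.627 W  (b) Q = -0.02242 VAR  (c) S = 2.628 VA  (d) PF = 1 (leading)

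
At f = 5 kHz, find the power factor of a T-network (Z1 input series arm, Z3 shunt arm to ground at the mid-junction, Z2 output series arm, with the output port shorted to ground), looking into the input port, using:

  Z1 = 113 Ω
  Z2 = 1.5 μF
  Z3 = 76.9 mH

Step 1 — Angular frequency: ω = 2π·f = 2π·5000 = 3.142e+04 rad/s.
Step 2 — Component impedances:
  Z1: Z = R = 113 Ω
  Z2: Z = 1/(jωC) = -j/(ω·C) = 0 - j21.22 Ω
  Z3: Z = jωL = j·3.142e+04·0.0769 = 0 + j2416 Ω
Step 3 — With the output port shorted to ground, the output series arm Z2 runs from the junction to ground; the shunt arm Z3 also runs from the junction to ground. They appear in parallel: Z3 || Z2 = 0 - j21.41 Ω.
Step 4 — Series with input arm Z1: Z_in = Z1 + (Z3 || Z2) = 113 - j21.41 Ω = 115∠-10.7° Ω.
Step 5 — Power factor: PF = cos(φ) = Re(Z)/|Z| = 113/115.01 = 0.9825.
Step 6 — Type: Im(Z) = -21.41 ⇒ leading (phase φ = -10.7°).

PF = 0.9825 (leading, φ = -10.7°)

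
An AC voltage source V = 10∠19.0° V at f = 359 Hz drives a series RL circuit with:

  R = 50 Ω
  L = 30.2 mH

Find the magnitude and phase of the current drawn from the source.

Step 1 — Angular frequency: ω = 2π·f = 2π·359 = 2256 rad/s.
Step 2 — Component impedances:
  R: Z = R = 50 Ω
  L: Z = jωL = j·2256·0.0302 = 0 + j68.12 Ω
Step 3 — Series combination: Z_total = R + L = 50 + j68.12 Ω = 84.5∠53.7° Ω.
Step 4 — Source phasor: V = 10∠19.0° V = 9.455 + j3.256 V.
Step 5 — Ohm's law: I = V / Z_total = (9.455 + j3.256) / (50 + j68.12) = 0.09727 - j0.06741 A.
Step 6 — Convert to polar: |I| = 0.1183 A, ∠I = -34.7°.

I = 0.1183∠-34.7° A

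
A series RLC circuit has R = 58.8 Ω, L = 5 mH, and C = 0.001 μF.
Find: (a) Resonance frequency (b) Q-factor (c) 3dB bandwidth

Step 1 — Resonance: ω₀ = 1/√(LC) = 1/√(0.005·1e-09) = 4.472e+05 rad/s.
Step 2 — f₀ = ω₀/(2π) = 7.118e+04 Hz.
Step 3 — Series Q: Q = ω₀L/R = 4.472e+05·0.005/58.8 = 38.03.
Step 4 — Bandwidth: Δω = ω₀/Q = 1.176e+04 rad/s; BW = Δω/(2π) = 1872 Hz.

(a) f₀ = 7.118e+04 Hz  (b) Q = 38.03  (c) BW = 1872 Hz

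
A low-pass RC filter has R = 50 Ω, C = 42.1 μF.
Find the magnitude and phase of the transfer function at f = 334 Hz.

Step 1 — Angular frequency: ω = 2π·334 = 2099 rad/s.
Step 2 — Transfer function: H(jω) = 1/(1 + jωRC).
Step 3 — Denominator: 1 + jωRC = 1 + j·2099·50·4.21e-05 = 1 + j4.418.
Step 4 — H = 0.04875 - j0.2153.
Step 5 — Magnitude: |H| = 0.2208 (-13.1 dB); phase: φ = -77.2°.

|H| = 0.2208 (-13.1 dB), φ = -77.2°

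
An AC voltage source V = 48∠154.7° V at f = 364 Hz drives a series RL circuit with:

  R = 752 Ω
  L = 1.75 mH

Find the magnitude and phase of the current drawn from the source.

Step 1 — Angular frequency: ω = 2π·f = 2π·364 = 2287 rad/s.
Step 2 — Component impedances:
  R: Z = R = 752 Ω
  L: Z = jωL = j·2287·0.00175 = 0 + j4.002 Ω
Step 3 — Series combination: Z_total = R + L = 752 + j4.002 Ω = 752∠0.3° Ω.
Step 4 — Source phasor: V = 48∠154.7° V = -43.4 + j20.51 V.
Step 5 — Ohm's law: I = V / Z_total = (-43.4 + j20.51) / (752 + j4.002) = -0.05756 + j0.02758 A.
Step 6 — Convert to polar: |I| = 0.06383 A, ∠I = 154.4°.

I = 0.06383∠154.4° A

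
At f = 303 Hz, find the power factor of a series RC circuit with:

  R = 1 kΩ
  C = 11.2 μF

Step 1 — Angular frequency: ω = 2π·f = 2π·303 = 1904 rad/s.
Step 2 — Component impedances:
  R: Z = R = 1000 Ω
  C: Z = 1/(jωC) = -j/(ω·C) = 0 - j46.9 Ω
Step 3 — Series combination: Z_total = R + C = 1000 - j46.9 Ω = 1001∠-2.7° Ω.
Step 4 — Power factor: PF = cos(φ) = Re(Z)/|Z| = 1000/1001.1 = 0.9989.
Step 5 — Type: Im(Z) = -46.9 ⇒ leading (phase φ = -2.7°).

PF = 0.9989 (leading, φ = -2.7°)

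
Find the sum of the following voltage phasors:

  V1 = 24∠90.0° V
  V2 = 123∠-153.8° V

Step 1 — Convert each phasor to rectangular form:
  V1 = 24·(cos(90.0°) + j·sin(90.0°)) = 0 + j24 V
  V2 = 123·(cos(-153.8°) + j·sin(-153.8°)) = -110.4 - j54.31 V
Step 2 — Sum components: V_total = -110.4 - j30.31 V.
Step 3 — Convert to polar: |V_total| = 114.4 V, ∠V_total = -164.6°.

V_total = 114.4∠-164.6° V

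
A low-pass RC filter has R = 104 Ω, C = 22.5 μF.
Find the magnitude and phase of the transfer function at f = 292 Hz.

Step 1 — Angular frequency: ω = 2π·292 = 1835 rad/s.
Step 2 — Transfer function: H(jω) = 1/(1 + jωRC).
Step 3 — Denominator: 1 + jωRC = 1 + j·1835·104·2.25e-05 = 1 + j4.293.
Step 4 — H = 0.05146 - j0.2209.
Step 5 — Magnitude: |H| = 0.2269 (-12.9 dB); phase: φ = -76.9°.

|H| = 0.2269 (-12.9 dB), φ = -76.9°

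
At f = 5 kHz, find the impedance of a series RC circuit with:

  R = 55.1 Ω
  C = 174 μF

Step 1 — Angular frequency: ω = 2π·f = 2π·5000 = 3.142e+04 rad/s.
Step 2 — Component impedances:
  R: Z = R = 55.1 Ω
  C: Z = 1/(jωC) = -j/(ω·C) = 0 - j0.1829 Ω
Step 3 — Series combination: Z_total = R + C = 55.1 - j0.1829 Ω = 55.1∠-0.2° Ω.

Z = 55.1 - j0.1829 Ω = 55.1∠-0.2° Ω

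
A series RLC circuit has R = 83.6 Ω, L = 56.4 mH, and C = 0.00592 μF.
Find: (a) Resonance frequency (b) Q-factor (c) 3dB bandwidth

Step 1 — Resonance: ω₀ = 1/√(LC) = 1/√(0.0564·5.92e-09) = 5.473e+04 rad/s.
Step 2 — f₀ = ω₀/(2π) = 8710 Hz.
Step 3 — Series Q: Q = ω₀L/R = 5.473e+04·0.0564/83.6 = 36.92.
Step 4 — Bandwidth: Δω = ω₀/Q = 1482 rad/s; BW = Δω/(2π) = 235.9 Hz.

(a) f₀ = 8710 Hz  (b) Q = 36.92  (c) BW = 235.9 Hz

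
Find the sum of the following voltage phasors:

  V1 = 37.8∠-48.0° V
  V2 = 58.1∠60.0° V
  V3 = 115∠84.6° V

Step 1 — Convert each phasor to rectangular form:
  V1 = 37.8·(cos(-48.0°) + j·sin(-48.0°)) = 25.29 - j28.09 V
  V2 = 58.1·(cos(60.0°) + j·sin(60.0°)) = 29.05 + j50.32 V
  V3 = 115·(cos(84.6°) + j·sin(84.6°)) = 10.82 + j114.5 V
Step 2 — Sum components: V_total = 65.17 + j136.7 V.
Step 3 — Convert to polar: |V_total| = 151.5 V, ∠V_total = 64.5°.

V_total = 151.5∠64.5° V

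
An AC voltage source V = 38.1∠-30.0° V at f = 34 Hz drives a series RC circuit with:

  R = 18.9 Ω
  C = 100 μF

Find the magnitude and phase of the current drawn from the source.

Step 1 — Angular frequency: ω = 2π·f = 2π·34 = 213.6 rad/s.
Step 2 — Component impedances:
  R: Z = R = 18.9 Ω
  C: Z = 1/(jωC) = -j/(ω·C) = 0 - j46.81 Ω
Step 3 — Series combination: Z_total = R + C = 18.9 - j46.81 Ω = 50.48∠-68.0° Ω.
Step 4 — Source phasor: V = 38.1∠-30.0° V = 33 - j19.05 V.
Step 5 — Ohm's law: I = V / Z_total = (33 - j19.05) / (18.9 - j46.81) = 0.5946 + j0.4648 A.
Step 6 — Convert to polar: |I| = 0.7547 A, ∠I = 38.0°.

I = 0.7547∠38.0° A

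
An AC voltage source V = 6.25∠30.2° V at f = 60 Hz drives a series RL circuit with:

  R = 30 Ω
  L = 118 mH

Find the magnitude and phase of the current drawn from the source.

Step 1 — Angular frequency: ω = 2π·f = 2π·60 = 377 rad/s.
Step 2 — Component impedances:
  R: Z = R = 30 Ω
  L: Z = jωL = j·377·0.118 = 0 + j44.48 Ω
Step 3 — Series combination: Z_total = R + L = 30 + j44.48 Ω = 53.66∠56.0° Ω.
Step 4 — Source phasor: V = 6.25∠30.2° V = 5.402 + j3.144 V.
Step 5 — Ohm's law: I = V / Z_total = (5.402 + j3.144) / (30 + j44.48) = 0.1049 - j0.05071 A.
Step 6 — Convert to polar: |I| = 0.1165 A, ∠I = -25.8°.

I = 0.1165∠-25.8° A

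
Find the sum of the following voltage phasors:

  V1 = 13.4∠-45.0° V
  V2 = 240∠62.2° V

Step 1 — Convert each phasor to rectangular form:
  V1 = 13.4·(cos(-45.0°) + j·sin(-45.0°)) = 9.475 - j9.475 V
  V2 = 240·(cos(62.2°) + j·sin(62.2°)) = 111.9 + j212.3 V
Step 2 — Sum components: V_total = 121.4 + j202.8 V.
Step 3 — Convert to polar: |V_total| = 236.4 V, ∠V_total = 59.1°.

V_total = 236.4∠59.1° V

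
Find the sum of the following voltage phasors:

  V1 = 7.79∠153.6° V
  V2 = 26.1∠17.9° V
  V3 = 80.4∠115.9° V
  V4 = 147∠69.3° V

Step 1 — Convert each phasor to rectangular form:
  V1 = 7.79·(cos(153.6°) + j·sin(153.6°)) = -6.978 + j3.464 V
  V2 = 26.1·(cos(17.9°) + j·sin(17.9°)) = 24.84 + j8.022 V
  V3 = 80.4·(cos(115.9°) + j·sin(115.9°)) = -35.12 + j72.32 V
  V4 = 147·(cos(69.3°) + j·sin(69.3°)) = 51.96 + j137.5 V
Step 2 — Sum components: V_total = 34.7 + j221.3 V.
Step 3 — Convert to polar: |V_total| = 224 V, ∠V_total = 81.1°.

V_total = 224∠81.1° V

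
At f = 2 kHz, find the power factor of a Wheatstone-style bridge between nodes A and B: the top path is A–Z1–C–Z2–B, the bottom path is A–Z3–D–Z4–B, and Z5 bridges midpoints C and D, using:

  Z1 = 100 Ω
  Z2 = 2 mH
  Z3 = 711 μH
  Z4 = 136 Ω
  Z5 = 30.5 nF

Step 1 — Angular frequency: ω = 2π·f = 2π·2000 = 1.257e+04 rad/s.
Step 2 — Component impedances:
  Z1: Z = R = 100 Ω
  Z2: Z = jωL = j·1.257e+04·0.002 = 0 + j25.13 Ω
  Z3: Z = jωL = j·1.257e+04·0.000711 = 0 + j8.935 Ω
  Z4: Z = R = 136 Ω
  Z5: Z = 1/(jωC) = -j/(ω·C) = 0 - j2609 Ω
Step 3 — Bridge requires nodal analysis (the Z5 bridge couples midpoints C and D, so the two paths cannot be reduced to a simple series/parallel combination). Setting node B to ground and injecting 1 A at node A, the 3-node admittance system at A, C, D solves to V_A = Z_AB = 57.71 + j8.651 Ω = 58.35∠8.5° Ω.
Step 4 — Power factor: PF = cos(φ) = Re(Z)/|Z| = 57.709/58.354 = 0.9889.
Step 5 — Type: Im(Z) = 8.651 ⇒ lagging (phase φ = 8.5°).

PF = 0.9889 (lagging, φ = 8.5°)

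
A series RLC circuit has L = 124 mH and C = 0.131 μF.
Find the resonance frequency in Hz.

Step 1 — Resonance condition Im(Z)=0 gives ω₀ = 1/√(LC).
Step 2 — ω₀ = 1/√(0.124·1.31e-07) = 7846 rad/s.
Step 3 — f₀ = ω₀/(2π) = 1249 Hz.

f₀ = 1249 Hz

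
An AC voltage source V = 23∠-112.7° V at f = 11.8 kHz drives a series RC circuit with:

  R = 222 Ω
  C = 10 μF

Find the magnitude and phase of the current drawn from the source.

Step 1 — Angular frequency: ω = 2π·f = 2π·1.18e+04 = 7.414e+04 rad/s.
Step 2 — Component impedances:
  R: Z = R = 222 Ω
  C: Z = 1/(jωC) = -j/(ω·C) = 0 - j1.349 Ω
Step 3 — Series combination: Z_total = R + C = 222 - j1.349 Ω = 222∠-0.3° Ω.
Step 4 — Source phasor: V = 23∠-112.7° V = -8.876 - j21.22 V.
Step 5 — Ohm's law: I = V / Z_total = (-8.876 - j21.22) / (222 - j1.349) = -0.0394 - j0.09582 A.
Step 6 — Convert to polar: |I| = 0.1036 A, ∠I = -112.4°.

I = 0.1036∠-112.4° A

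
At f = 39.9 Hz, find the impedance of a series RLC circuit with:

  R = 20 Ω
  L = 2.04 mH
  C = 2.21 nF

Step 1 — Angular frequency: ω = 2π·f = 2π·39.9 = 250.7 rad/s.
Step 2 — Component impedances:
  R: Z = R = 20 Ω
  L: Z = jωL = j·250.7·0.00204 = 0 + j0.5114 Ω
  C: Z = 1/(jωC) = -j/(ω·C) = 0 - j1.805e+06 Ω
Step 3 — Series combination: Z_total = R + L + C = 20 - j1.805e+06 Ω = 1.805e+06∠-90.0° Ω.

Z = 20 - j1.805e+06 Ω = 1.805e+06∠-90.0° Ω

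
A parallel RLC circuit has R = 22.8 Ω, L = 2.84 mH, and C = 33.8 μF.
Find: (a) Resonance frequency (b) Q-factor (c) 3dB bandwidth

Step 1 — Resonance: ω₀ = 1/√(LC) = 1/√(0.00284·3.38e-05) = 3228 rad/s.
Step 2 — f₀ = ω₀/(2π) = 513.7 Hz.
Step 3 — Parallel Q: Q = R/(ω₀L) = 22.8/(3228·0.00284) = 2.487.
Step 4 — Bandwidth: Δω = ω₀/Q = 1298 rad/s; BW = Δω/(2π) = 206.5 Hz.

(a) f₀ = 513.7 Hz  (b) Q = 2.487  (c) BW = 206.5 Hz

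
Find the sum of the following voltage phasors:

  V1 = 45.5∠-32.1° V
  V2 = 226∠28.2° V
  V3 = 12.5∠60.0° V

Step 1 — Convert each phasor to rectangular form:
  V1 = 45.5·(cos(-32.1°) + j·sin(-32.1°)) = 38.54 - j24.18 V
  V2 = 226·(cos(28.2°) + j·sin(28.2°)) = 199.2 + j106.8 V
  V3 = 12.5·(cos(60.0°) + j·sin(60.0°)) = 6.25 + j10.83 V
Step 2 — Sum components: V_total = 244 + j93.44 V.
Step 3 — Convert to polar: |V_total| = 261.3 V, ∠V_total = 21.0°.

V_total = 261.3∠21.0° V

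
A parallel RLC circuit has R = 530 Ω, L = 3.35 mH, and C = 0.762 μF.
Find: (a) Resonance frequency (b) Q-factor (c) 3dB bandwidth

Step 1 — Resonance: ω₀ = 1/√(LC) = 1/√(0.00335·7.62e-07) = 1.979e+04 rad/s.
Step 2 — f₀ = ω₀/(2π) = 3150 Hz.
Step 3 — Parallel Q: Q = R/(ω₀L) = 530/(1.979e+04·0.00335) = 7.993.
Step 4 — Bandwidth: Δω = ω₀/Q = 2476 rad/s; BW = Δω/(2π) = 394.1 Hz.

(a) f₀ = 3150 Hz  (b) Q = 7.993  (c) BW = 394.1 Hz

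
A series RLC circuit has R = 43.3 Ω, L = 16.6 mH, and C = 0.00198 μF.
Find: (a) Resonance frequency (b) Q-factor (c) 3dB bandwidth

Step 1 — Resonance: ω₀ = 1/√(LC) = 1/√(0.0166·1.98e-09) = 1.744e+05 rad/s.
Step 2 — f₀ = ω₀/(2π) = 2.776e+04 Hz.
Step 3 — Series Q: Q = ω₀L/R = 1.744e+05·0.0166/43.3 = 66.87.
Step 4 — Bandwidth: Δω = ω₀/Q = 2608 rad/s; BW = Δω/(2π) = 415.1 Hz.

(a) f₀ = 2.776e+04 Hz  (b) Q = 66.87  (c) BW = 415.1 Hz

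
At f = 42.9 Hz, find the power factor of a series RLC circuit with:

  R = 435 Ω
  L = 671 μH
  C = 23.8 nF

Step 1 — Angular frequency: ω = 2π·f = 2π·42.9 = 269.5 rad/s.
Step 2 — Component impedances:
  R: Z = R = 435 Ω
  L: Z = jωL = j·269.5·0.000671 = 0 + j0.1809 Ω
  C: Z = 1/(jωC) = -j/(ω·C) = 0 - j1.559e+05 Ω
Step 3 — Series combination: Z_total = R + L + C = 435 - j1.559e+05 Ω = 1.559e+05∠-89.8° Ω.
Step 4 — Power factor: PF = cos(φ) = Re(Z)/|Z| = 435/1.5588e+05 = 0.002791.
Step 5 — Type: Im(Z) = -1.559e+05 ⇒ leading (phase φ = -89.8°).

PF = 0.002791 (leading, φ = -89.8°)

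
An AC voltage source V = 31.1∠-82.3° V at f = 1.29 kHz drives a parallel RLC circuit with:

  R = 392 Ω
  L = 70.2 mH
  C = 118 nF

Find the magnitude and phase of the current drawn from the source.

Step 1 — Angular frequency: ω = 2π·f = 2π·1290 = 8105 rad/s.
Step 2 — Component impedances:
  R: Z = R = 392 Ω
  L: Z = jωL = j·8105·0.0702 = 0 + j569 Ω
  C: Z = 1/(jωC) = -j/(ω·C) = 0 - j1046 Ω
Step 3 — Parallel combination: 1/Z_total = 1/R + 1/L + 1/C; Z_total = 356.8 + j112 Ω = 374∠17.4° Ω.
Step 4 — Source phasor: V = 31.1∠-82.3° V = 4.167 - j30.82 V.
Step 5 — Ohm's law: I = V / Z_total = (4.167 - j30.82) / (356.8 + j112) = -0.01406 - j0.08196 A.
Step 6 — Convert to polar: |I| = 0.08316 A, ∠I = -99.7°.

I = 0.08316∠-99.7° A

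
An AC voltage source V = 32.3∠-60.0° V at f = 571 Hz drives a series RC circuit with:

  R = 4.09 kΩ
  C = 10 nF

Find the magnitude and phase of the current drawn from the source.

Step 1 — Angular frequency: ω = 2π·f = 2π·571 = 3588 rad/s.
Step 2 — Component impedances:
  R: Z = R = 4090 Ω
  C: Z = 1/(jωC) = -j/(ω·C) = 0 - j2.787e+04 Ω
Step 3 — Series combination: Z_total = R + C = 4090 - j2.787e+04 Ω = 2.817e+04∠-81.7° Ω.
Step 4 — Source phasor: V = 32.3∠-60.0° V = 16.15 - j27.97 V.
Step 5 — Ohm's law: I = V / Z_total = (16.15 - j27.97) / (4090 - j2.787e+04) = 0.001066 + j0.000423 A.
Step 6 — Convert to polar: |I| = 0.001147 A, ∠I = 21.7°.

I = 0.001147∠21.7° A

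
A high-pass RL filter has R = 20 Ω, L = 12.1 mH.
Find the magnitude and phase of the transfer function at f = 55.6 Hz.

Step 1 — Angular frequency: ω = 2π·55.6 = 349.3 rad/s.
Step 2 — Transfer function: H(jω) = jωL/(R + jωL).
Step 3 — Numerator jωL = j·4.227; denominator R + jωL = 20 + j4.227.
Step 4 — H = 0.04276 + j0.2023.
Step 5 — Magnitude: |H| = 0.2068 (-13.7 dB); phase: φ = 78.1°.

|H| = 0.2068 (-13.7 dB), φ = 78.1°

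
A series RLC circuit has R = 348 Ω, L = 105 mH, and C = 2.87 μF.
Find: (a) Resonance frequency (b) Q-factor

Step 1 — Resonance condition Im(Z)=0 gives ω₀ = 1/√(LC).
Step 2 — ω₀ = 1/√(0.105·2.87e-06) = 1822 rad/s.
Step 3 — f₀ = ω₀/(2π) = 289.9 Hz.
Step 4 — Series Q: Q = ω₀L/R = 1822·0.105/348 = 0.5496.

(a) f₀ = 289.9 Hz  (b) Q = 0.5496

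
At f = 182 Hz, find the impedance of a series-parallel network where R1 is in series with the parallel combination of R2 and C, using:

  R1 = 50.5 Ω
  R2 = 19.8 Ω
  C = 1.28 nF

Step 1 — Angular frequency: ω = 2π·f = 2π·182 = 1144 rad/s.
Step 2 — Component impedances:
  R1: Z = R = 50.5 Ω
  R2: Z = R = 19.8 Ω
  C: Z = 1/(jωC) = -j/(ω·C) = 0 - j6.832e+05 Ω
Step 3 — Parallel branch: R2 || C = 1/(1/R2 + 1/C) = 19.8 - j0.0005738 Ω.
Step 4 — Series with R1: Z_total = R1 + (R2 || C) = 70.3 - j0.0005738 Ω = 70.3∠-0.0° Ω.

Z = 70.3 - j0.0005738 Ω = 70.3∠-0.0° Ω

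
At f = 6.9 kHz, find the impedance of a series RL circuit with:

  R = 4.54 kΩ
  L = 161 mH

Step 1 — Angular frequency: ω = 2π·f = 2π·6900 = 4.335e+04 rad/s.
Step 2 — Component impedances:
  R: Z = R = 4540 Ω
  L: Z = jωL = j·4.335e+04·0.161 = 0 + j6980 Ω
Step 3 — Series combination: Z_total = R + L = 4540 + j6980 Ω = 8327∠57.0° Ω.

Z = 4540 + j6980 Ω = 8327∠57.0° Ω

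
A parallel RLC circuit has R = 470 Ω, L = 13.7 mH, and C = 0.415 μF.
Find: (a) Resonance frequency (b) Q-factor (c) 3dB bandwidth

Step 1 — Resonance: ω₀ = 1/√(LC) = 1/√(0.0137·4.15e-07) = 1.326e+04 rad/s.
Step 2 — f₀ = ω₀/(2π) = 2111 Hz.
Step 3 — Parallel Q: Q = R/(ω₀L) = 470/(1.326e+04·0.0137) = 2.587.
Step 4 — Bandwidth: Δω = ω₀/Q = 5127 rad/s; BW = Δω/(2π) = 816 Hz.

(a) f₀ = 2111 Hz  (b) Q = 2.587  (c) BW = 816 Hz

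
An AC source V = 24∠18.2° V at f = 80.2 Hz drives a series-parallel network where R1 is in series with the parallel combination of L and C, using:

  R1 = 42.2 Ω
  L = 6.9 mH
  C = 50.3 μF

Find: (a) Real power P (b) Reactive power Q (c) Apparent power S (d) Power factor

Step 1 — Angular frequency: ω = 2π·f = 2π·80.2 = 503.9 rad/s.
Step 2 — Component impedances:
  R1: Z = R = 42.2 Ω
  L: Z = jωL = j·503.9·0.0069 = 0 + j3.477 Ω
  C: Z = 1/(jωC) = -j/(ω·C) = 0 - j39.45 Ω
Step 3 — Parallel branch: L || C = 1/(1/L + 1/C) = 0 + j3.813 Ω.
Step 4 — Series with R1: Z_total = R1 + (L || C) = 42.2 + j3.813 Ω = 42.37∠5.2° Ω.
Step 5 — Source phasor: V = 24∠18.2° V = 22.8 + j7.496 V.
Step 6 — Current: I = V / Z = 0.5518 + j0.1278 A = 0.5664∠13.0° A.
Step 7 — Complex power: S = V·I* = 13.54 + j1.223 VA.
Step 8 — Real power: P = Re(S) = 13.54 W.
Step 9 — Reactive power: Q = Im(S) = 1.223 VAR.
Step 10 — Apparent power: |S| = 13.59 VA.
Step 11 — Power factor: PF = P/|S| = 0.9959 (lagging).

(a) P = 13.54 W  (b) Q = 1.223 VAR  (c) S = 13.59 VA  (d) PF = 0.9959 (lagging)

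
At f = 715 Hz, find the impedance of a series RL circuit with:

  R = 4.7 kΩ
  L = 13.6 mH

Step 1 — Angular frequency: ω = 2π·f = 2π·715 = 4492 rad/s.
Step 2 — Component impedances:
  R: Z = R = 4700 Ω
  L: Z = jωL = j·4492·0.0136 = 0 + j61.1 Ω
Step 3 — Series combination: Z_total = R + L = 4700 + j61.1 Ω = 4700∠0.7° Ω.

Z = 4700 + j61.1 Ω = 4700∠0.7° Ω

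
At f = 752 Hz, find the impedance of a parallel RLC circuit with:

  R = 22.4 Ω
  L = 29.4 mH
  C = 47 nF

Step 1 — Angular frequency: ω = 2π·f = 2π·752 = 4725 rad/s.
Step 2 — Component impedances:
  R: Z = R = 22.4 Ω
  L: Z = jωL = j·4725·0.0294 = 0 + j138.9 Ω
  C: Z = 1/(jωC) = -j/(ω·C) = 0 - j4503 Ω
Step 3 — Parallel combination: 1/Z_total = 1/R + 1/L + 1/C; Z_total = 21.87 + j3.417 Ω = 22.13∠8.9° Ω.

Z = 21.87 + j3.417 Ω = 22.13∠8.9° Ω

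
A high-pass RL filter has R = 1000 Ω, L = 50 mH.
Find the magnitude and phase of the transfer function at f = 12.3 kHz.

Step 1 — Angular frequency: ω = 2π·1.23e+04 = 7.728e+04 rad/s.
Step 2 — Transfer function: H(jω) = jωL/(R + jωL).
Step 3 — Numerator jωL = j·3864; denominator R + jωL = 1000 + j3864.
Step 4 — H = 0.9372 + j0.2425.
Step 5 — Magnitude: |H| = 0.9681 (-0.3 dB); phase: φ = 14.5°.

|H| = 0.9681 (-0.3 dB), φ = 14.5°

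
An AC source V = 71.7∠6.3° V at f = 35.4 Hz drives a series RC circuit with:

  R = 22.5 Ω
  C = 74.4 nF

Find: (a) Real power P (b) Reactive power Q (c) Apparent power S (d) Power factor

Step 1 — Angular frequency: ω = 2π·f = 2π·35.4 = 222.4 rad/s.
Step 2 — Component impedances:
  R: Z = R = 22.5 Ω
  C: Z = 1/(jωC) = -j/(ω·C) = 0 - j6.043e+04 Ω
Step 3 — Series combination: Z_total = R + C = 22.5 - j6.043e+04 Ω = 6.043e+04∠-90.0° Ω.
Step 4 — Source phasor: V = 71.7∠6.3° V = 71.27 + j7.868 V.
Step 5 — Current: I = V / Z = -0.0001298 + j0.001179 A = 0.001187∠96.3° A.
Step 6 — Complex power: S = V·I* = 3.168e-05 - j0.08507 VA.
Step 7 — Real power: P = Re(S) = 3.168e-05 W.
Step 8 — Reactive power: Q = Im(S) = -0.08507 VAR.
Step 9 — Apparent power: |S| = 0.08507 VA.
Step 10 — Power factor: PF = P/|S| = 0.0003723 (leading).

(a) P = 3.168e-05 W  (b) Q = -0.08507 VAR  (c) S = 0.08507 VA  (d) PF = 0.0003723 (leading)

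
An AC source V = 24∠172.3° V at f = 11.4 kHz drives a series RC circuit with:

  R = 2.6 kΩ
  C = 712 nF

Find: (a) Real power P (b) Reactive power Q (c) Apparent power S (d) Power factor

Step 1 — Angular frequency: ω = 2π·f = 2π·1.14e+04 = 7.163e+04 rad/s.
Step 2 — Component impedances:
  R: Z = R = 2600 Ω
  C: Z = 1/(jωC) = -j/(ω·C) = 0 - j19.61 Ω
Step 3 — Series combination: Z_total = R + C = 2600 - j19.61 Ω = 2600∠-0.4° Ω.
Step 4 — Source phasor: V = 24∠172.3° V = -23.78 + j3.216 V.
Step 5 — Current: I = V / Z = -0.009156 + j0.001168 A = 0.009231∠172.7° A.
Step 6 — Complex power: S = V·I* = 0.2215 - j0.001671 VA.
Step 7 — Real power: P = Re(S) = 0.2215 W.
Step 8 — Reactive power: Q = Im(S) = -0.001671 VAR.
Step 9 — Apparent power: |S| = 0.2215 VA.
Step 10 — Power factor: PF = P/|S| = 1 (leading).

(a) P = 0.2215 W  (b) Q = -0.001671 VAR  (c) S = 0.2215 VA  (d) PF = 1 (leading)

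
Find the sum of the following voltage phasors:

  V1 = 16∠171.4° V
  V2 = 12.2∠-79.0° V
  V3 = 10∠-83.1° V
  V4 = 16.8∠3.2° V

Step 1 — Convert each phasor to rectangular form:
  V1 = 16·(cos(171.4°) + j·sin(171.4°)) = -15.82 + j2.393 V
  V2 = 12.2·(cos(-79.0°) + j·sin(-79.0°)) = 2.328 - j11.98 V
  V3 = 10·(cos(-83.1°) + j·sin(-83.1°)) = 1.201 - j9.928 V
  V4 = 16.8·(cos(3.2°) + j·sin(3.2°)) = 16.77 + j0.9378 V
Step 2 — Sum components: V_total = 4.483 - j18.57 V.
Step 3 — Convert to polar: |V_total| = 19.11 V, ∠V_total = -76.4°.

V_total = 19.11∠-76.4° V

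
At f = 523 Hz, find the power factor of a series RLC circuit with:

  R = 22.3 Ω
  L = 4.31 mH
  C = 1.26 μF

Step 1 — Angular frequency: ω = 2π·f = 2π·523 = 3286 rad/s.
Step 2 — Component impedances:
  R: Z = R = 22.3 Ω
  L: Z = jωL = j·3286·0.00431 = 0 + j14.16 Ω
  C: Z = 1/(jωC) = -j/(ω·C) = 0 - j241.5 Ω
Step 3 — Series combination: Z_total = R + L + C = 22.3 - j227.4 Ω = 228.4∠-84.4° Ω.
Step 4 — Power factor: PF = cos(φ) = Re(Z)/|Z| = 22.3/228.445 = 0.09762.
Step 5 — Type: Im(Z) = -227.4 ⇒ leading (phase φ = -84.4°).

PF = 0.09762 (leading, φ = -84.4°)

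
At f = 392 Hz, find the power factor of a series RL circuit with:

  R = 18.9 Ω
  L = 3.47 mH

Step 1 — Angular frequency: ω = 2π·f = 2π·392 = 2463 rad/s.
Step 2 — Component impedances:
  R: Z = R = 18.9 Ω
  L: Z = jωL = j·2463·0.00347 = 0 + j8.547 Ω
Step 3 — Series combination: Z_total = R + L = 18.9 + j8.547 Ω = 20.74∠24.3° Ω.
Step 4 — Power factor: PF = cos(φ) = Re(Z)/|Z| = 18.9/20.743 = 0.9112.
Step 5 — Type: Im(Z) = 8.547 ⇒ lagging (phase φ = 24.3°).

PF = 0.9112 (lagging, φ = 24.3°)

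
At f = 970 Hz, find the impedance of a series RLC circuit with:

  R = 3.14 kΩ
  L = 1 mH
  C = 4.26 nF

Step 1 — Angular frequency: ω = 2π·f = 2π·970 = 6095 rad/s.
Step 2 — Component impedances:
  R: Z = R = 3140 Ω
  L: Z = jωL = j·6095·0.001 = 0 + j6.095 Ω
  C: Z = 1/(jωC) = -j/(ω·C) = 0 - j3.852e+04 Ω
Step 3 — Series combination: Z_total = R + L + C = 3140 - j3.851e+04 Ω = 3.864e+04∠-85.3° Ω.

Z = 3140 - j3.851e+04 Ω = 3.864e+04∠-85.3° Ω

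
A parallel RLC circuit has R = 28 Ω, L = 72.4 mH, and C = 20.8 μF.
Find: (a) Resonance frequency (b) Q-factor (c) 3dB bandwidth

Step 1 — Resonance: ω₀ = 1/√(LC) = 1/√(0.0724·2.08e-05) = 814.9 rad/s.
Step 2 — f₀ = ω₀/(2π) = 129.7 Hz.
Step 3 — Parallel Q: Q = R/(ω₀L) = 28/(814.9·0.0724) = 0.4746.
Step 4 — Bandwidth: Δω = ω₀/Q = 1717 rad/s; BW = Δω/(2π) = 273.3 Hz.

(a) f₀ = 129.7 Hz  (b) Q = 0.4746  (c) BW = 273.3 Hz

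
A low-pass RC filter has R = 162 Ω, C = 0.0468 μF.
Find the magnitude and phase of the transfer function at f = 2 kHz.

Step 1 — Angular frequency: ω = 2π·2000 = 1.257e+04 rad/s.
Step 2 — Transfer function: H(jω) = 1/(1 + jωRC).
Step 3 — Denominator: 1 + jωRC = 1 + j·1.257e+04·162·4.68e-08 = 1 + j0.09527.
Step 4 — H = 0.991 - j0.09442.
Step 5 — Magnitude: |H| = 0.9955 (-0.0 dB); phase: φ = -5.4°.

|H| = 0.9955 (-0.0 dB), φ = -5.4°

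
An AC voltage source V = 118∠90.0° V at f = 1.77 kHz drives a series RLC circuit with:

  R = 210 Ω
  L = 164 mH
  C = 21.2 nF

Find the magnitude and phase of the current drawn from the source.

Step 1 — Angular frequency: ω = 2π·f = 2π·1770 = 1.112e+04 rad/s.
Step 2 — Component impedances:
  R: Z = R = 210 Ω
  L: Z = jωL = j·1.112e+04·0.164 = 0 + j1824 Ω
  C: Z = 1/(jωC) = -j/(ω·C) = 0 - j4241 Ω
Step 3 — Series combination: Z_total = R + L + C = 210 - j2418 Ω = 2427∠-85.0° Ω.
Step 4 — Source phasor: V = 118∠90.0° V = 0 + j118 V.
Step 5 — Ohm's law: I = V / Z_total = (0 + j118) / (210 - j2418) = -0.04844 + j0.004208 A.
Step 6 — Convert to polar: |I| = 0.04863 A, ∠I = 175.0°.

I = 0.04863∠175.0° A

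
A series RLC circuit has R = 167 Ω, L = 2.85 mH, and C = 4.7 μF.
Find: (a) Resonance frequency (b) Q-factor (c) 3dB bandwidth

Step 1 — Resonance condition Im(Z)=0 gives ω₀ = 1/√(LC).
Step 2 — ω₀ = 1/√(0.00285·4.7e-06) = 8640 rad/s.
Step 3 — f₀ = ω₀/(2π) = 1375 Hz.
Step 4 — Series Q: Q = ω₀L/R = 8640·0.00285/167 = 0.1475.
Step 5 — 3dB bandwidth: Δω = ω₀/Q = 5.86e+04 rad/s; BW = Δω/(2π) = 9326 Hz.

(a) f₀ = 1375 Hz  (b) Q = 0.1475  (c) BW = 9326 Hz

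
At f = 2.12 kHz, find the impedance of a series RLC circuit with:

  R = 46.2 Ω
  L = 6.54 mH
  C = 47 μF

Step 1 — Angular frequency: ω = 2π·f = 2π·2120 = 1.332e+04 rad/s.
Step 2 — Component impedances:
  R: Z = R = 46.2 Ω
  L: Z = jωL = j·1.332e+04·0.00654 = 0 + j87.12 Ω
  C: Z = 1/(jωC) = -j/(ω·C) = 0 - j1.597 Ω
Step 3 — Series combination: Z_total = R + L + C = 46.2 + j85.52 Ω = 97.2∠61.6° Ω.

Z = 46.2 + j85.52 Ω = 97.2∠61.6° Ω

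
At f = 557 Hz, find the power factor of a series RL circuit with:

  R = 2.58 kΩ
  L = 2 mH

Step 1 — Angular frequency: ω = 2π·f = 2π·557 = 3500 rad/s.
Step 2 — Component impedances:
  R: Z = R = 2580 Ω
  L: Z = jωL = j·3500·0.002 = 0 + j6.999 Ω
Step 3 — Series combination: Z_total = R + L = 2580 + j6.999 Ω = 2580∠0.2° Ω.
Step 4 — Power factor: PF = cos(φ) = Re(Z)/|Z| = 2580/2580 = 1.
Step 5 — Type: Im(Z) = 6.999 ⇒ lagging (phase φ = 0.2°).

PF = 1 (lagging, φ = 0.2°)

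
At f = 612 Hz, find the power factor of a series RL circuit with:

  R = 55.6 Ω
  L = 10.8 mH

Step 1 — Angular frequency: ω = 2π·f = 2π·612 = 3845 rad/s.
Step 2 — Component impedances:
  R: Z = R = 55.6 Ω
  L: Z = jωL = j·3845·0.0108 = 0 + j41.53 Ω
Step 3 — Series combination: Z_total = R + L = 55.6 + j41.53 Ω = 69.4∠36.8° Ω.
Step 4 — Power factor: PF = cos(φ) = Re(Z)/|Z| = 55.6/69.4 = 0.8012.
Step 5 — Type: Im(Z) = 41.53 ⇒ lagging (phase φ = 36.8°).

PF = 0.8012 (lagging, φ = 36.8°)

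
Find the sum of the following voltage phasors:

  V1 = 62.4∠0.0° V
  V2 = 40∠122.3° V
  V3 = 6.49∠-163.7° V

Step 1 — Convert each phasor to rectangular form:
  V1 = 62.4·(cos(0.0°) + j·sin(0.0°)) = 62.4 V
  V2 = 40·(cos(122.3°) + j·sin(122.3°)) = -21.37 + j33.81 V
  V3 = 6.49·(cos(-163.7°) + j·sin(-163.7°)) = -6.229 - j1.822 V
Step 2 — Sum components: V_total = 34.8 + j31.99 V.
Step 3 — Convert to polar: |V_total| = 47.27 V, ∠V_total = 42.6°.

V_total = 47.27∠42.6° V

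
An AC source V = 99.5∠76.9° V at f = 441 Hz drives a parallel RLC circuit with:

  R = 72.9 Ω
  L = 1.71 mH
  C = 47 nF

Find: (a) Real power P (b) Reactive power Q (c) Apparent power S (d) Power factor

Step 1 — Angular frequency: ω = 2π·f = 2π·441 = 2771 rad/s.
Step 2 — Component impedances:
  R: Z = R = 72.9 Ω
  L: Z = jωL = j·2771·0.00171 = 0 + j4.738 Ω
  C: Z = 1/(jωC) = -j/(ω·C) = 0 - j7679 Ω
Step 3 — Parallel combination: 1/Z_total = 1/R + 1/L + 1/C; Z_total = 0.307 + j4.721 Ω = 4.731∠86.3° Ω.
Step 4 — Source phasor: V = 99.5∠76.9° V = 22.55 + j96.91 V.
Step 5 — Current: I = V / Z = 20.75 - j3.427 A = 21.03∠-9.4° A.
Step 6 — Complex power: S = V·I* = 135.8 + j2088 VA.
Step 7 — Real power: P = Re(S) = 135.8 W.
Step 8 — Reactive power: Q = Im(S) = 2088 VAR.
Step 9 — Apparent power: |S| = 2093 VA.
Step 10 — Power factor: PF = P/|S| = 0.0649 (lagging).

(a) P = 135.8 W  (b) Q = 2088 VAR  (c) S = 2093 VA  (d) PF = 0.0649 (lagging)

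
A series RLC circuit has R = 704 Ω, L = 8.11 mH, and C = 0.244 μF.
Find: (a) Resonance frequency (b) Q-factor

Step 1 — Resonance condition Im(Z)=0 gives ω₀ = 1/√(LC).
Step 2 — ω₀ = 1/√(0.00811·2.44e-07) = 2.248e+04 rad/s.
Step 3 — f₀ = ω₀/(2π) = 3578 Hz.
Step 4 — Series Q: Q = ω₀L/R = 2.248e+04·0.00811/704 = 0.259.

(a) f₀ = 3578 Hz  (b) Q = 0.259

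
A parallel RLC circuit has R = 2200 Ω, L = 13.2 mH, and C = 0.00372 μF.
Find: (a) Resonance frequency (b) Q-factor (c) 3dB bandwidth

Step 1 — Resonance: ω₀ = 1/√(LC) = 1/√(0.0132·3.72e-09) = 1.427e+05 rad/s.
Step 2 — f₀ = ω₀/(2π) = 2.271e+04 Hz.
Step 3 — Parallel Q: Q = R/(ω₀L) = 2200/(1.427e+05·0.0132) = 1.168.
Step 4 — Bandwidth: Δω = ω₀/Q = 1.222e+05 rad/s; BW = Δω/(2π) = 1.945e+04 Hz.

(a) f₀ = 2.271e+04 Hz  (b) Q = 1.168  (c) BW = 1.945e+04 Hz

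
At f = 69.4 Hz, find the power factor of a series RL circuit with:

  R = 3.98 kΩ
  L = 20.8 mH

Step 1 — Angular frequency: ω = 2π·f = 2π·69.4 = 436.1 rad/s.
Step 2 — Component impedances:
  R: Z = R = 3980 Ω
  L: Z = jωL = j·436.1·0.0208 = 0 + j9.07 Ω
Step 3 — Series combination: Z_total = R + L = 3980 + j9.07 Ω = 3980∠0.1° Ω.
Step 4 — Power factor: PF = cos(φ) = Re(Z)/|Z| = 3980/3980 = 1.
Step 5 — Type: Im(Z) = 9.07 ⇒ lagging (phase φ = 0.1°).

PF = 1 (lagging, φ = 0.1°)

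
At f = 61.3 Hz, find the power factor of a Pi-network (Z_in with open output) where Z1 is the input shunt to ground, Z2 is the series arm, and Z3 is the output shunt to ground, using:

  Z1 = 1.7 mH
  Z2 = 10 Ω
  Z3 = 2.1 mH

Step 1 — Angular frequency: ω = 2π·f = 2π·61.3 = 385.2 rad/s.
Step 2 — Component impedances:
  Z1: Z = jωL = j·385.2·0.0017 = 0 + j0.6548 Ω
  Z2: Z = R = 10 Ω
  Z3: Z = jωL = j·385.2·0.0021 = 0 + j0.8088 Ω
Step 3 — With open output, the series arm Z2 and the output shunt Z3 appear in series to ground: Z2 + Z3 = 10 + j0.8088 Ω.
Step 4 — Parallel with input shunt Z1: Z_in = Z1 || (Z2 + Z3) = 0.04197 + j0.6486 Ω = 0.65∠86.3° Ω.
Step 5 — Power factor: PF = cos(φ) = Re(Z)/|Z| = 0.041973/0.64998 = 0.06458.
Step 6 — Type: Im(Z) = 0.6486 ⇒ lagging (phase φ = 86.3°).

PF = 0.06458 (lagging, φ = 86.3°)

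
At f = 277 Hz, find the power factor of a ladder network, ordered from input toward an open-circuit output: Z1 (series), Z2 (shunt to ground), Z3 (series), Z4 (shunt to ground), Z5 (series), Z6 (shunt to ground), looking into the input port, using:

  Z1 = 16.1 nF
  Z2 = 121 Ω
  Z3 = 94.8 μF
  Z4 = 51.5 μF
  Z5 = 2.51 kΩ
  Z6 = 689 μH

Step 1 — Angular frequency: ω = 2π·f = 2π·277 = 1740 rad/s.
Step 2 — Component impedances:
  Z1: Z = 1/(jωC) = -j/(ω·C) = 0 - j3.569e+04 Ω
  Z2: Z = R = 121 Ω
  Z3: Z = 1/(jωC) = -j/(ω·C) = 0 - j6.061 Ω
  Z4: Z = 1/(jωC) = -j/(ω·C) = 0 - j11.16 Ω
  Z5: Z = R = 2510 Ω
  Z6: Z = jωL = j·1740·0.000689 = 0 + j1.199 Ω
Step 3 — Ladder network (open output): work backward from the far end, alternating series and parallel combinations. Z_in = 2.448 - j3.57e+04 Ω = 3.57e+04∠-90.0° Ω.
Step 4 — Power factor: PF = cos(φ) = Re(Z)/|Z| = 2.4479/35704 = 6.856e-05.
Step 5 — Type: Im(Z) = -3.57e+04 ⇒ leading (phase φ = -90.0°).

PF = 6.856e-05 (leading, φ = -90.0°)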